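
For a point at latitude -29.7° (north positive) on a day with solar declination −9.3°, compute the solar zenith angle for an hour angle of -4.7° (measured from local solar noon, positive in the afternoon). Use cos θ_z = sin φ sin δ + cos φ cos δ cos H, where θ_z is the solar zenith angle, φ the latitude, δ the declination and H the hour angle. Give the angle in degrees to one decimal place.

20.9°

cos θ_z = sin(-29.7°) sin(-9.3°) + cos(-29.7°) cos(-9.3°) cos(-4.70°) = 0.0801 + 0.8543 = 0.9344.
θ_z = arccos(0.9344) = 20.87°.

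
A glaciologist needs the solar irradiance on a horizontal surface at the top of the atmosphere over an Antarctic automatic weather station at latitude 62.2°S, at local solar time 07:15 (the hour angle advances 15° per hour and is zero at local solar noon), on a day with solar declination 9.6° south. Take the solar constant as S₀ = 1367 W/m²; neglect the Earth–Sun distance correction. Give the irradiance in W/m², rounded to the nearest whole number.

404 W/m²

Hour angle H = 15° × (7.25 − 12) = -71.25°.
cos θ_z = sin(-62.2°) sin(-9.6°) + cos(-62.2°) cos(-9.6°) cos(-71.25°) = 0.1475 + 0.1478 = 0.2953.
Top-of-atmosphere irradiance = S₀ cos θ_z = 1367 × 0.2953 = 403.68 W/m².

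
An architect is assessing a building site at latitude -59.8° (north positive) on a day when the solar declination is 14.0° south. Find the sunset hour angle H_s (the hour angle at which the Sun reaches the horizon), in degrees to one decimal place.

115.4°

−tan φ tan δ = −(-1.7182)(-0.2493) = -0.4283; H_s = arccos(-0.4283) = 115.36°.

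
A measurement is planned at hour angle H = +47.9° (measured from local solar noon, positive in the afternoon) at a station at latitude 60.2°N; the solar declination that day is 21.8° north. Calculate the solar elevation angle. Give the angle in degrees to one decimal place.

cos θ_z = sin φ sin δ + cos φ cos δ cos H = (0.8678)(0.3714) + (0.4970)(0.9285)(0.6704) = 0.6317.
θ_z = arccos(0.6317) = 50.82°, so the elevation is 90° − 50.82° = 39.18°.

39.2°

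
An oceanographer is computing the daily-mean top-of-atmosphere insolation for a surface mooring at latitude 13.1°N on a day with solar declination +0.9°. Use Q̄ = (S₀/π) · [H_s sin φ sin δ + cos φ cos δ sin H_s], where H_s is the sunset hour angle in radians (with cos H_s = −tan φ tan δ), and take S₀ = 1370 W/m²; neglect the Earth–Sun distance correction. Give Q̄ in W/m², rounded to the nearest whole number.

cos H_s = −tan(13.1°) · tan(0.9°) = -0.0037, so H_s = arccos(-0.0037) = 90.21°. In radians, H_s = 1.5745.
H_s sin φ sin δ = 1.5745 × 0.2267 × 0.0157 = 0.0056.
cos φ cos δ sin H_s = 0.9740 × 0.9999 × 1.0000 = 0.9739.
Q̄ = (1370/π) × (0.0056 + 0.9739) = 436.08 × 0.9795 = 427.14 W/m².

427 W/m²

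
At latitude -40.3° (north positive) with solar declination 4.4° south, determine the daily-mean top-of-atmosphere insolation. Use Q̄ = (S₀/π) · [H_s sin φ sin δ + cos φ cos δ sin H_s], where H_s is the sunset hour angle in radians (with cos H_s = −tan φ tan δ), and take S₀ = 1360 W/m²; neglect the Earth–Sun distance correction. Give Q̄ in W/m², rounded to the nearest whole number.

364 W/m²

−tan φ tan δ = −(-0.8481)(-0.0769) = -0.0652; H_s = arccos(-0.0652) = 93.74°. In radians, H_s = 1.6361.
H_s sin φ sin δ = 1.6361 × -0.6468 × -0.0767 = 0.0812.
cos φ cos δ sin H_s = 0.7627 × 0.9971 × 0.9979 = 0.7589.
Q̄ = (1360/π) × (0.0812 + 0.7589) = 432.90 × 0.8401 = 363.68 W/m².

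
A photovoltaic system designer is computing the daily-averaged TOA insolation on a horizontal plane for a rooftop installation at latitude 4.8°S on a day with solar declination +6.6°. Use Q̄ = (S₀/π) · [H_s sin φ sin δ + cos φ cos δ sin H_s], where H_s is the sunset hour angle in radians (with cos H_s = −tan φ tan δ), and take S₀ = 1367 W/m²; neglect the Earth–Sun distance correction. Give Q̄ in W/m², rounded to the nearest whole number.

424 W/m²

−tan φ tan δ = −(-0.0840)(0.1157) = 0.0097; H_s = arccos(0.0097) = 89.44°. In radians, H_s = 1.5610.
H_s sin φ sin δ = 1.5610 × -0.0837 × 0.1149 = -0.0150.
cos φ cos δ sin H_s = 0.9965 × 0.9934 × 1.0000 = 0.9899.
Q̄ = (1367/π) × (-0.0150 + 0.9899) = 435.13 × 0.9749 = 424.21 W/m².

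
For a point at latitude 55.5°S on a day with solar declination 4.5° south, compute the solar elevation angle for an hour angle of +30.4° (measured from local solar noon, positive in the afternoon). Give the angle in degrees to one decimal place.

cos θ_z = sin φ sin δ + cos φ cos δ cos H = (-0.8241)(-0.0785) + (0.5664)(0.9969)(0.8625) = 0.5517.
θ_z = arccos(0.5517) = 56.52°, so the elevation is 90° − 56.52° = 33.48°.

33.5°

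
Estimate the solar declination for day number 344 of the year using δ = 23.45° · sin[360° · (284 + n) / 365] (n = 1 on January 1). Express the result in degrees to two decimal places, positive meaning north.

-23.05°

360 × (284 + 344) / 365 = 619.397°; sin(619.397°) = -0.9829.
δ = 23.45 × -0.9829 = -23.049° ≈ -23.05°.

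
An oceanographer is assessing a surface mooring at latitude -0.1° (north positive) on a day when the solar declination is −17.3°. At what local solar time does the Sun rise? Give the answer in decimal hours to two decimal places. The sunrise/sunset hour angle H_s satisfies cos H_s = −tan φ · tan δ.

cos H_s = −tan(-0.1°) · tan(-17.3°) = -0.0005, so H_s = arccos(-0.0005) = 90.03°.
Sunrise is at 12 − H_s/15 = 12 − 6.002 = 5.998 h local solar time.

6.00 h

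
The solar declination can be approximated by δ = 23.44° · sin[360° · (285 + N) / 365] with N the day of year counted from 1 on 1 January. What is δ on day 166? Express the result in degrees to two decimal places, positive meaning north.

360 × (285 + 166) / 365 = 444.822°; sin(444.822°) = 0.9959.
δ = 23.44 × 0.9959 = 23.344° ≈ +23.34°.

+23.34°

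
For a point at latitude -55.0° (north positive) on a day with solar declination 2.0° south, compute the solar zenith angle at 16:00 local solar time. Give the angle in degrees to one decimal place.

Hour angle H = 15° × (16 − 12) = 60.00°.
cos θ_z = sin φ sin δ + cos φ cos δ cos H = (-0.8192)(-0.0349) + (0.5736)(0.9994)(0.5000) = 0.3152.
θ_z = arccos(0.3152) = 71.63°.

71.6°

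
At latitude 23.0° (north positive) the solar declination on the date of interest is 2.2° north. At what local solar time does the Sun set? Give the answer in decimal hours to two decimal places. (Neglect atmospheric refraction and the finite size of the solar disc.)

18.06 h

The sunset hour angle satisfies cos H_s = −tan φ tan δ = -0.0163, giving H_s = 90.93°.
Sunset is at 12 + H_s/15 = 12 + 6.062 = 18.062 h local solar time.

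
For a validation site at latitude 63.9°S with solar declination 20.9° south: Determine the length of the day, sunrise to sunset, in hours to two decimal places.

18.83 hours

cos H_s = −tan(-63.9°) · tan(-20.9°) = -0.7795, so H_s = arccos(-0.7795) = 141.21°.
Day length = 2 H_s / 15° h⁻¹ = 282.42° / 15 = 18.828 h.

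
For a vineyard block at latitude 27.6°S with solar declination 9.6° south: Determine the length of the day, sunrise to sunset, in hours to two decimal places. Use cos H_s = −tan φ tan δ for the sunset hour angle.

12.68 hours

The sunset hour angle satisfies cos H_s = −tan φ tan δ = -0.0884, giving H_s = 95.07°.
Day length = 2 H_s / 15° h⁻¹ = 190.14° / 15 = 12.676 h.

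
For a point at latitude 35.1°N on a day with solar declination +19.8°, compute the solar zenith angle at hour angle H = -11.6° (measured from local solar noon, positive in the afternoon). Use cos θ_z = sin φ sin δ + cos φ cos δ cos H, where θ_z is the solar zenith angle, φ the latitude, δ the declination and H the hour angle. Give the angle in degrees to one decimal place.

18.4°

cos θ_z = sin φ sin δ + cos φ cos δ cos H = (0.5750)(0.3387) + (0.8181)(0.9409)(0.9796) = 0.9488.
θ_z = arccos(0.9488) = 18.41°.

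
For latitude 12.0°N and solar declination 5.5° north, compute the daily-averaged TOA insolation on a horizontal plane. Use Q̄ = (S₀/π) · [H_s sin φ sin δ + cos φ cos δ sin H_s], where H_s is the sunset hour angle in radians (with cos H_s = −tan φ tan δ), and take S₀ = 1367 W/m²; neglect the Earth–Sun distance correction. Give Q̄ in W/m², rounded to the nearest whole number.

437 W/m²

The sunset hour angle satisfies cos H_s = −tan φ tan δ = -0.0205, giving H_s = 91.17°. In radians, H_s = 1.5912.
H_s sin φ sin δ = 1.5912 × 0.2079 × 0.0958 = 0.0317.
cos φ cos δ sin H_s = 0.9781 × 0.9954 × 0.9998 = 0.9734.
Q̄ = (1367/π) × (0.0317 + 0.9734) = 435.13 × 1.0051 = 437.35 W/m².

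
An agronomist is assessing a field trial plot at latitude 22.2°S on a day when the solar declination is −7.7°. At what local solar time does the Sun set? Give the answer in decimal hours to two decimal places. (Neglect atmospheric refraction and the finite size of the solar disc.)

18.21 h

The sunset hour angle satisfies cos H_s = −tan φ tan δ = -0.0552, giving H_s = 93.16°.
Sunset is at 12 + H_s/15 = 12 + 6.211 = 18.211 h local solar time.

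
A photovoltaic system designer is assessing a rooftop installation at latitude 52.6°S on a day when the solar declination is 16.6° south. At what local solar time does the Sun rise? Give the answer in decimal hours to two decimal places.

4.47 h

cos H_s = −tan(-52.6°) · tan(-16.6°) = -0.3899, so H_s = arccos(-0.3899) = 112.95°.
Sunrise is at 12 − H_s/15 = 12 − 7.530 = 4.470 h local solar time.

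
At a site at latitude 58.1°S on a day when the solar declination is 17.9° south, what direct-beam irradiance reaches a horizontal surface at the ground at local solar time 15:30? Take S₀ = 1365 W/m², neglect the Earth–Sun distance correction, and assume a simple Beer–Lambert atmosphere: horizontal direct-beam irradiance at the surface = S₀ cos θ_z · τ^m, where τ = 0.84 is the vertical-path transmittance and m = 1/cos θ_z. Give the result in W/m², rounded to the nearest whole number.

569 W/m²

Hour angle H = 15° × (15.5 − 12) = 52.50°.
cos θ_z = sin(-58.1°) sin(-17.9°) + cos(-58.1°) cos(-17.9°) cos(52.50°) = 0.2609 + 0.3061 = 0.5670.
Air mass m = 1/cos θ_z = 1/0.5670 = 1.764; τ^m = 0.84^1.764 = 0.7352.
Surface direct beam = 1365 × 0.5670 × 0.7352 = 569.01 W/m².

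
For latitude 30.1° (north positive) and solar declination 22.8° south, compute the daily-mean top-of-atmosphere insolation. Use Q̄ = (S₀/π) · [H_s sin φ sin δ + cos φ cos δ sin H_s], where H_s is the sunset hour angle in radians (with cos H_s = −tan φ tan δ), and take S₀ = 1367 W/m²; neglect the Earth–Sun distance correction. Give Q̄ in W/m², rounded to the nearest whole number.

225 W/m²

cos H_s = −tan(30.1°) · tan(-22.8°) = 0.2437, so H_s = arccos(0.2437) = 75.89°. In radians, H_s = 1.3245.
H_s sin φ sin δ = 1.3245 × 0.5015 × -0.3875 = -0.2574.
cos φ cos δ sin H_s = 0.8652 × 0.9219 × 0.9698 = 0.7735.
Q̄ = (1367/π) × (-0.2574 + 0.7735) = 435.13 × 0.5161 = 224.57 W/m².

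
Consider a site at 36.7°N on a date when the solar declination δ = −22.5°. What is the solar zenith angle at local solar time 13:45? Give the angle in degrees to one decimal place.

64.2°

Hour angle H = 15° × (13.75 − 12) = 26.25°.
cos θ_z = sin φ sin δ + cos φ cos δ cos H = (0.5976)(-0.3827) + (0.8018)(0.9239)(0.8969) = 0.4357.
θ_z = arccos(0.4357) = 64.17°.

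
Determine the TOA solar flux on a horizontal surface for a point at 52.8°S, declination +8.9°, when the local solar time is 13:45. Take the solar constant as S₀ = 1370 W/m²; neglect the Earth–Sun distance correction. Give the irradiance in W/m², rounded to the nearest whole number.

565 W/m²

Hour angle H = 15° × (13.75 − 12) = 26.25°.
cos θ_z = sin φ sin δ + cos φ cos δ cos H = (-0.7965)(0.1547) + (0.6046)(0.9880)(0.8969) = 0.4125.
Top-of-atmosphere irradiance = S₀ cos θ_z = 1370 × 0.4125 = 565.12 W/m².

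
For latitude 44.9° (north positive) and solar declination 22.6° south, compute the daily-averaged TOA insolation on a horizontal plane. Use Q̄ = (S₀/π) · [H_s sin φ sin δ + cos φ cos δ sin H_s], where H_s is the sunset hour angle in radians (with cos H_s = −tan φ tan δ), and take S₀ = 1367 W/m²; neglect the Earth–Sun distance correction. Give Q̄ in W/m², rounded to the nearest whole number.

124 W/m²

The sunset hour angle satisfies cos H_s = −tan φ tan δ = 0.4148, giving H_s = 65.49°. In radians, H_s = 1.1430.
H_s sin φ sin δ = 1.1430 × 0.7059 × -0.3843 = -0.3101.
cos φ cos δ sin H_s = 0.7083 × 0.9232 × 0.9099 = 0.5950.
Q̄ = (1367/π) × (-0.3101 + 0.5950) = 435.13 × 0.2849 = 123.97 W/m².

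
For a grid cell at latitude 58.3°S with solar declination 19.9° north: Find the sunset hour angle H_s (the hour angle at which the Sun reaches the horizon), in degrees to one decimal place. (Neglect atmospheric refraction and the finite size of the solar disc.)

−tan φ tan δ = −(-1.6191)(0.3620) = 0.5861; H_s = arccos(0.5861) = 54.12°.

54.1°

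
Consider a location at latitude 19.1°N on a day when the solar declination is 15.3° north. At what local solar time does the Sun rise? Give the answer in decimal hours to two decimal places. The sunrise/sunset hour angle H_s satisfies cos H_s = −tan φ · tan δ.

−tan φ tan δ = −(0.3463)(0.2736) = -0.0947; H_s = arccos(-0.0947) = 95.43°.
Sunrise is at 12 − H_s/15 = 12 − 6.362 = 5.638 h local solar time.

5.64 h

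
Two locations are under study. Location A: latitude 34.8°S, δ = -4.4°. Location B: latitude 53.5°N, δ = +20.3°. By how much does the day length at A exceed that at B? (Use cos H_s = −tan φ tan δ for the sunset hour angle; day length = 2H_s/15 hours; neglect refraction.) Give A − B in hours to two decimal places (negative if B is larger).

A: H_s = arccos(−tan -34.8° · tan -4.4°) = 93.07°, so 2H_s/15 = 12.4093 h.
B: H_s = arccos(−tan 53.5° · tan 20.3°) = 119.99°, so 2H_s/15 = 15.9987 h.
A − B = 12.4093 − 15.9987 = -3.5894 h.

-3.59 h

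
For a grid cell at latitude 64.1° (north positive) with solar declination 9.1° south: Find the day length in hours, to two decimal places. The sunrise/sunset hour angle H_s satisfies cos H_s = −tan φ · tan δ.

cos H_s = −tan(64.1°) · tan(-9.1°) = 0.3299, so H_s = arccos(0.3299) = 70.74°.
Day length = 2 H_s / 15° h⁻¹ = 141.48° / 15 = 9.432 h.

9.43 hours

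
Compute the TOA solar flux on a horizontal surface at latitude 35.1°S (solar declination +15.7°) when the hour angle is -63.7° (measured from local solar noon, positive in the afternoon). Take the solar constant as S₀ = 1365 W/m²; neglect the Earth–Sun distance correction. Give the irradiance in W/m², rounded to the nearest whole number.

cos θ_z = sin φ sin δ + cos φ cos δ cos H = (-0.5750)(0.2706) + (0.8181)(0.9627)(0.4431) = 0.1934.
Top-of-atmosphere irradiance = S₀ cos θ_z = 1365 × 0.1934 = 263.99 W/m².

264 W/m²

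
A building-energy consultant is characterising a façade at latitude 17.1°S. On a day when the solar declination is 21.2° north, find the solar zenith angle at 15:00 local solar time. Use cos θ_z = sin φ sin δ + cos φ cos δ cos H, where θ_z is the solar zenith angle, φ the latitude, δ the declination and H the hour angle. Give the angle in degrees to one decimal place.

Hour angle H = 15° × (15 − 12) = 45.00°.
cos θ_z = sin φ sin δ + cos φ cos δ cos H = (-0.2940)(0.3616) + (0.9558)(0.9323)(0.7071) = 0.5238.
θ_z = arccos(0.5238) = 58.41°.

58.4°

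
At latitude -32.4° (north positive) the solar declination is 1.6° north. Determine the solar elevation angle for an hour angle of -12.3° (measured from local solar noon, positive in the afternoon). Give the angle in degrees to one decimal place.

54.1°

cos θ_z = sin(-32.4°) sin(1.6°) + cos(-32.4°) cos(1.6°) cos(-12.30°) = -0.0150 + 0.8246 = 0.8096.
θ_z = arccos(0.8096) = 35.94°, so the elevation is 90° − 35.94° = 54.06°.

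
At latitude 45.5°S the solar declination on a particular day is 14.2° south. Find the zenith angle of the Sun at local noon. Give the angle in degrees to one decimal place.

31.3°

At local solar noon the hour angle is zero, so the zenith angle is |φ − δ| = |-45.5° − (-14.2°)| = 31.3°.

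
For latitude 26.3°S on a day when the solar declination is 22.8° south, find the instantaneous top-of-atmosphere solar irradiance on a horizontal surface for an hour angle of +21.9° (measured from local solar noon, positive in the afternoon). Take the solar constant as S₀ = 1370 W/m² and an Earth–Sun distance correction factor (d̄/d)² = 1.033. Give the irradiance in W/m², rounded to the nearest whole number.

1328 W/m²

cos θ_z = sin φ sin δ + cos φ cos δ cos H = (-0.4431)(-0.3875) + (0.8965)(0.9219)(0.9278) = 0.9385.
Top-of-atmosphere irradiance = S₀ (d̄/d)² cos θ_z = 1370 × 1.033 × 0.9385 = 1328.17 W/m².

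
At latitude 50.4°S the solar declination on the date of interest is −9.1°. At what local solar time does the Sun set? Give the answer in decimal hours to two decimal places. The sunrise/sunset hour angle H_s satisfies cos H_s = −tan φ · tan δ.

18.74 h

−tan φ tan δ = −(-1.2088)(-0.1602) = -0.1936; H_s = arccos(-0.1936) = 101.16°.
Sunset is at 12 + H_s/15 = 12 + 6.744 = 18.744 h local solar time.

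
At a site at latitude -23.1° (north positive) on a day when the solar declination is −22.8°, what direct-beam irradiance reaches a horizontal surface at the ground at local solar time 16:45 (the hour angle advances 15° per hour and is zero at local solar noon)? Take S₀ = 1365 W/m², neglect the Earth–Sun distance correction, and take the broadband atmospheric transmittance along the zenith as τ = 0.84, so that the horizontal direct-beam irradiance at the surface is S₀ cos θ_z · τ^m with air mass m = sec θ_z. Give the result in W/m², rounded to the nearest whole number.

384 W/m²

Hour angle H = 15° × (16.75 − 12) = 71.25°.
cos θ_z = sin φ sin δ + cos φ cos δ cos H = (-0.3923)(-0.3875) + (0.9198)(0.9219)(0.3214) = 0.4246.
Air mass m = 1/cos θ_z = 1/0.4246 = 2.355; τ^m = 0.84^2.355 = 0.6633.
Surface direct beam = 1365 × 0.4246 × 0.6633 = 384.43 W/m².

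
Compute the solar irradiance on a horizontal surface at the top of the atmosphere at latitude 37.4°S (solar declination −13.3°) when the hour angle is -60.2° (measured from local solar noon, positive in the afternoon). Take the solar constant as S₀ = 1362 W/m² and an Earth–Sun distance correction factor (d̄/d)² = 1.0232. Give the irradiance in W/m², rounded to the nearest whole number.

730 W/m²

cos θ_z = sin(-37.4°) sin(-13.3°) + cos(-37.4°) cos(-13.3°) cos(-60.20°) = 0.1397 + 0.3842 = 0.5239.
Top-of-atmosphere irradiance = S₀ (d̄/d)² cos θ_z = 1362 × 1.0232 × 0.5239 = 730.11 W/m².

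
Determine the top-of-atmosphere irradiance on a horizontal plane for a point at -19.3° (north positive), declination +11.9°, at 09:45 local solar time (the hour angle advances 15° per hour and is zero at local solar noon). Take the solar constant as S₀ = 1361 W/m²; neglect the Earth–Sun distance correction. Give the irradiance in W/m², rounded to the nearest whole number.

952 W/m²

Hour angle H = 15° × (9.75 − 12) = -33.75°.
With φ = -19.3°, δ = 11.9°, H = -33.75°: sin φ sin δ = -0.0682, cos φ cos δ cos H = 0.7679, so cos θ_z = 0.6997.
Top-of-atmosphere irradiance = S₀ cos θ_z = 1361 × 0.6997 = 952.29 W/m².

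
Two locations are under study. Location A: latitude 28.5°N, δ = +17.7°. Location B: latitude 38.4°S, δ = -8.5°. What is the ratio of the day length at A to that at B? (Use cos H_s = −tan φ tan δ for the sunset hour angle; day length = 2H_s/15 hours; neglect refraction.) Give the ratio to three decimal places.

A: H_s = arccos(−tan 28.5° · tan 17.7°) = 99.98°, so 2H_s/15 = 13.3307 h.
B: H_s = arccos(−tan -38.4° · tan -8.5°) = 96.80°, so 2H_s/15 = 12.9067 h.
Ratio A/B = 13.3307 / 12.9067 = 1.0329.

1.033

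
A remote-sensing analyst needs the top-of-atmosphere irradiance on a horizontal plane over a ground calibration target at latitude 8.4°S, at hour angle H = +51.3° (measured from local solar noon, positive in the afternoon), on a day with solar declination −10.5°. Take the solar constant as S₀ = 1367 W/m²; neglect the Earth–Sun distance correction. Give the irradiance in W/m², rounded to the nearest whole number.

868 W/m²

cos θ_z = sin(-8.4°) sin(-10.5°) + cos(-8.4°) cos(-10.5°) cos(51.30°) = 0.0266 + 0.6082 = 0.6348.
Top-of-atmosphere irradiance = S₀ cos θ_z = 1367 × 0.6348 = 867.77 W/m².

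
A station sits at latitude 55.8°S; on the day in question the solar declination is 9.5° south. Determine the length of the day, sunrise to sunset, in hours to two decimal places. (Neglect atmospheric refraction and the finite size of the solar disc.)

The sunset hour angle satisfies cos H_s = −tan φ tan δ = -0.2462, giving H_s = 104.25°.
Day length = 2 H_s / 15° h⁻¹ = 208.50° / 15 = 13.900 h.

13.90 hours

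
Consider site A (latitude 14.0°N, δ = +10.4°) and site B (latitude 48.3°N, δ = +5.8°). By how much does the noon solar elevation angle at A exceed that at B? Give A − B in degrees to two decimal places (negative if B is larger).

A: 90° − |14.0 − (10.4)| = 86.40°.
B: 90° − |48.3 − (5.8)| = 47.50°.
A − B = 86.40 − 47.50 = 38.90°.

+38.90°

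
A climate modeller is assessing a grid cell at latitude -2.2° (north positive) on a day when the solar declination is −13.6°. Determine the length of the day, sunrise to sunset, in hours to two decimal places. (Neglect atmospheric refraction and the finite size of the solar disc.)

12.07 hours

The sunset hour angle satisfies cos H_s = −tan φ tan δ = -0.0093, giving H_s = 90.53°.
Day length = 2 H_s / 15° h⁻¹ = 181.06° / 15 = 12.071 h.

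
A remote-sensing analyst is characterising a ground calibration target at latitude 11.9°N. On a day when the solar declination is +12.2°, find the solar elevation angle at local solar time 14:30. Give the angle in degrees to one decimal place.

Hour angle H = 15° × (14.5 − 12) = 37.50°.
cos θ_z = sin(11.9°) sin(12.2°) + cos(11.9°) cos(12.2°) cos(37.50°) = 0.0436 + 0.7588 = 0.8024.
θ_z = arccos(0.8024) = 36.64°, so the elevation is 90° − 36.64° = 53.36°.

53.4°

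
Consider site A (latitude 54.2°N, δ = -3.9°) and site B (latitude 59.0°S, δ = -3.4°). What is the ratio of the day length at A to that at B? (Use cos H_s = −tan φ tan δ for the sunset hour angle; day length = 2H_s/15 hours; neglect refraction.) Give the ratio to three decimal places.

A: H_s = arccos(−tan 54.2° · tan -3.9°) = 84.58°, so 2H_s/15 = 11.2773 h.
B: H_s = arccos(−tan -59.0° · tan -3.4°) = 95.67°, so 2H_s/15 = 12.7560 h.
Ratio A/B = 11.2773 / 12.7560 = 0.8841.

0.884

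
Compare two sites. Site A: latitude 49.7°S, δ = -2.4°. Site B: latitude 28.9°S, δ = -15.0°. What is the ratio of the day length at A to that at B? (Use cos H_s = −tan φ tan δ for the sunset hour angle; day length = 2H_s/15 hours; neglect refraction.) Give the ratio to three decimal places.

0.942

A: H_s = arccos(−tan -49.7° · tan -2.4°) = 92.83°, so 2H_s/15 = 12.3773 h.
B: H_s = arccos(−tan -28.9° · tan -15.0°) = 98.51°, so 2H_s/15 = 13.1347 h.
Ratio A/B = 12.3773 / 13.1347 = 0.9423.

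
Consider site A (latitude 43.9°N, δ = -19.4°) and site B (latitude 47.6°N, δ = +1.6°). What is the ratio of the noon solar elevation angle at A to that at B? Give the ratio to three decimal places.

A: 90° − |43.9 − (-19.4)| = 26.70°.
B: 90° − |47.6 − (1.6)| = 44.00°.
Ratio A/B = 26.7000 / 44.0000 = 0.6068.

0.607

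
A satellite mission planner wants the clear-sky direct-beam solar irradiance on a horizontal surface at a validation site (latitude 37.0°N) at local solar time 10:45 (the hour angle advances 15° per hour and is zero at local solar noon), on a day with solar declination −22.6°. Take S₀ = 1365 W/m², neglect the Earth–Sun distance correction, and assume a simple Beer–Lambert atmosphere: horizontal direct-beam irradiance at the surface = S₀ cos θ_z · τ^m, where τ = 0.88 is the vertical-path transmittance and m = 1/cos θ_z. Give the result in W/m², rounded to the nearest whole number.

Hour angle H = 15° × (10.75 − 12) = -18.75°.
cos θ_z = sin(37.0°) sin(-22.6°) + cos(37.0°) cos(-22.6°) cos(-18.75°) = -0.2313 + 0.6982 = 0.4669.
Air mass m = 1/cos θ_z = 1/0.4669 = 2.142; τ^m = 0.88^2.142 = 0.7605.
Surface direct beam = 1365 × 0.4669 × 0.7605 = 484.68 W/m².

485 W/m²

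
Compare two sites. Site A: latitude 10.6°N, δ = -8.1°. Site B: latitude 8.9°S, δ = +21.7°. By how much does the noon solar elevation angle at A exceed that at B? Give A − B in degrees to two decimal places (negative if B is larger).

+11.90°

A: 90° − |10.6 − (-8.1)| = 71.30°.
B: 90° − |-8.9 − (21.7)| = 59.40°.
A − B = 71.30 − 59.40 = 11.90°.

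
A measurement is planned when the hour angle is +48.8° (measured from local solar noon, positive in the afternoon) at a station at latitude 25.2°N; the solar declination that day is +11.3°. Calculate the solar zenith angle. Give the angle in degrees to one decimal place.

48.1°

cos θ_z = sin φ sin δ + cos φ cos δ cos H = (0.4258)(0.1959) + (0.9048)(0.9806)(0.6587) = 0.6678.
θ_z = arccos(0.6678) = 48.10°.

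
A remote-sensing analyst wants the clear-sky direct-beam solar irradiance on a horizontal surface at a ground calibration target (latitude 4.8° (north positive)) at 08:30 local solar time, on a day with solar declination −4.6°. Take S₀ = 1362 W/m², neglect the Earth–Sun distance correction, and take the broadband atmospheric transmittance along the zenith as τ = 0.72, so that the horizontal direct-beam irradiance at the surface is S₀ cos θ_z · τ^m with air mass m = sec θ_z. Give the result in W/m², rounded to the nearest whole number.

470 W/m²

Hour angle H = 15° × (8.5 − 12) = -52.50°.
With φ = 4.8°, δ = -4.6°, H = -52.50°: sin φ sin δ = -0.0067, cos φ cos δ cos H = 0.6047, so cos θ_z = 0.5980.
Air mass m = 1/cos θ_z = 1/0.5980 = 1.672; τ^m = 0.72^1.672 = 0.5774.
Surface direct beam = 1362 × 0.5980 × 0.5774 = 470.28 W/m².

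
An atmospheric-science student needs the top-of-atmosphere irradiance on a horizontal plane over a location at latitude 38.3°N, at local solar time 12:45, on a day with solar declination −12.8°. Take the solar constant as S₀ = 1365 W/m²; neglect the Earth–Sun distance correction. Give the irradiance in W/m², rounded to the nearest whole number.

Hour angle H = 15° × (12.75 − 12) = 11.25°.
cos θ_z = sin(38.3°) sin(-12.8°) + cos(38.3°) cos(-12.8°) cos(11.25°) = -0.1373 + 0.7506 = 0.6133.
Top-of-atmosphere irradiance = S₀ cos θ_z = 1365 × 0.6133 = 837.15 W/m².

837 W/m²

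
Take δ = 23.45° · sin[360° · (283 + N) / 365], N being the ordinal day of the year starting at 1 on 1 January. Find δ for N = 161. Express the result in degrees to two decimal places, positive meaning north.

+22.93°

360 × (283 + 161) / 365 = 437.918°; sin(437.918°) = 0.9778.
δ = 23.45 × 0.9778 = 22.929° ≈ +22.93°.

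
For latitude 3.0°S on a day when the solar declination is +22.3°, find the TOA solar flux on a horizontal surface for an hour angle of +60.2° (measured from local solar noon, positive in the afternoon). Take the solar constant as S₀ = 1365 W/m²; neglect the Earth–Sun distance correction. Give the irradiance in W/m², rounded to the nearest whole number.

600 W/m²

cos θ_z = sin(-3.0°) sin(22.3°) + cos(-3.0°) cos(22.3°) cos(60.20°) = -0.0199 + 0.4592 = 0.4393.
Top-of-atmosphere irradiance = S₀ cos θ_z = 1365 × 0.4393 = 599.64 W/m².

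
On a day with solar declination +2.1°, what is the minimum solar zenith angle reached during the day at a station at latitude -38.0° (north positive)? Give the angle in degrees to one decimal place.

At local solar noon the hour angle is zero, so the zenith angle is |φ − δ| = |-38.0° − (2.1°)| = 40.1°.

40.1°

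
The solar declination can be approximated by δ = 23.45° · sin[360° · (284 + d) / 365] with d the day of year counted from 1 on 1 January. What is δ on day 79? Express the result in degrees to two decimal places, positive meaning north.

-0.81°

360 × (284 + 79) / 365 = 358.027°; sin(358.027°) = -0.0344.
δ = 23.45 × -0.0344 = -0.807° ≈ -0.81°.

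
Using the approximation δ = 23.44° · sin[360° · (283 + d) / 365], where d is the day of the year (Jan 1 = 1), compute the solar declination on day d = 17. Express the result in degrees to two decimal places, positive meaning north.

-21.09°

360 × (283 + 17) / 365 = 295.890°; sin(295.890°) = -0.8996.
δ = 23.44 × -0.8996 = -21.087° ≈ -21.09°.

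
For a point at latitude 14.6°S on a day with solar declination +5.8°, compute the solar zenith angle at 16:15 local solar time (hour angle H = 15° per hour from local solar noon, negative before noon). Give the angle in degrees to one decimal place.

Hour angle H = 15° × (16.25 − 12) = 63.75°.
With φ = -14.6°, δ = 5.8°, H = 63.75°: sin φ sin δ = -0.0255, cos φ cos δ cos H = 0.4258, so cos θ_z = 0.4003.
θ_z = arccos(0.4003) = 66.40°.

66.4°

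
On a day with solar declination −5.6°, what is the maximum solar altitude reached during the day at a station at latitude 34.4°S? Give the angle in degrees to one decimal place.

61.2°

At local solar noon the hour angle is zero, so the elevation is 90° − |φ − δ| = 90° − |-34.4° − (-5.6°)| = 90° − 28.8° = 61.2°.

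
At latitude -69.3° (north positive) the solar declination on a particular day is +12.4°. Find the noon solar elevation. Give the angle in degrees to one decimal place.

At local solar noon the hour angle is zero, so the elevation is 90° − |φ − δ| = 90° − |-69.3° − (12.4°)| = 90° − 81.7° = 8.3°.

8.3°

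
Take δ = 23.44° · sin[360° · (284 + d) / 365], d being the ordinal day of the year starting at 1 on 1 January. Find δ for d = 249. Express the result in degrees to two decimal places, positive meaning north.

+5.79°

360 × (284 + 249) / 365 = 525.699°; sin(525.699°) = 0.2470.
δ = 23.44 × 0.2470 = 5.790° ≈ +5.79°.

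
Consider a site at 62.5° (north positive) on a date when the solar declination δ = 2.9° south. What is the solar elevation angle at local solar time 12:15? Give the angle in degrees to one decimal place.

Hour angle H = 15° × (12.25 − 12) = 3.75°.
cos θ_z = sin φ sin δ + cos φ cos δ cos H = (0.8870)(-0.0506) + (0.4617)(0.9987)(0.9979) = 0.4152.
θ_z = arccos(0.4152) = 65.47°, so the elevation is 90° − 65.47° = 24.53°.

24.5°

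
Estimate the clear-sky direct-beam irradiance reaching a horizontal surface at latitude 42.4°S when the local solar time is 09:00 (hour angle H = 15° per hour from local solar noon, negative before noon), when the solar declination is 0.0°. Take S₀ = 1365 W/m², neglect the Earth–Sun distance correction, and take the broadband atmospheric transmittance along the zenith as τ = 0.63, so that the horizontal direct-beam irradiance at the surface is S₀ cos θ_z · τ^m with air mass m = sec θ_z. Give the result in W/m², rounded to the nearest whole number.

294 W/m²

Hour angle H = 15° × (9 − 12) = -45.00°.
With φ = -42.4°, δ = 0.0°, H = -45.00°: sin φ sin δ = 0.0000, cos φ cos δ cos H = 0.5222, so cos θ_z = 0.5222.
Air mass m = 1/cos θ_z = 1/0.5222 = 1.915; τ^m = 0.63^1.915 = 0.4128.
Surface direct beam = 1365 × 0.5222 × 0.4128 = 294.25 W/m².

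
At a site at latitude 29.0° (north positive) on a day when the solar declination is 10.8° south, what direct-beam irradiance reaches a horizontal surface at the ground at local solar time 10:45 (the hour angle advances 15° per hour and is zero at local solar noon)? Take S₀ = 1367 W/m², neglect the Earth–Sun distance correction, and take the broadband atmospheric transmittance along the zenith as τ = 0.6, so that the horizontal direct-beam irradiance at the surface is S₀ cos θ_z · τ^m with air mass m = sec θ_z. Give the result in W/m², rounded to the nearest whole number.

Hour angle H = 15° × (10.75 − 12) = -18.75°.
cos θ_z = sin(29.0°) sin(-10.8°) + cos(29.0°) cos(-10.8°) cos(-18.75°) = -0.0908 + 0.8135 = 0.7227.
Air mass m = 1/cos θ_z = 1/0.7227 = 1.384; τ^m = 0.6^1.384 = 0.4931.
Surface direct beam = 1367 × 0.7227 × 0.4931 = 487.15 W/m².

487 W/m²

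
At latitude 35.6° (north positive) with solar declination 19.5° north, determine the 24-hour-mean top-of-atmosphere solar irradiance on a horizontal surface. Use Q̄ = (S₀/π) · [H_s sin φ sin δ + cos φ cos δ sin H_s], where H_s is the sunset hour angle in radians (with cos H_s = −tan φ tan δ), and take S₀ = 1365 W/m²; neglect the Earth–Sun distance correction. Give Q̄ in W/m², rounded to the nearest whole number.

476 W/m²

cos H_s = −tan(35.6°) · tan(19.5°) = -0.2535, so H_s = arccos(-0.2535) = 104.68°. In radians, H_s = 1.8270.
H_s sin φ sin δ = 1.8270 × 0.5821 × 0.3338 = 0.3550.
cos φ cos δ sin H_s = 0.8131 × 0.9426 × 0.9674 = 0.7414.
Q̄ = (1365/π) × (0.3550 + 0.7414) = 434.49 × 1.0964 = 476.37 W/m².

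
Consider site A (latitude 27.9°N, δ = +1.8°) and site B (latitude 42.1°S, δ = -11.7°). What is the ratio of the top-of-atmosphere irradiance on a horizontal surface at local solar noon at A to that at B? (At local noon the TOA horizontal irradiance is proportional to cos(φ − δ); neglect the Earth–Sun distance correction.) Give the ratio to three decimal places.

A: cos θ_z = cos(27.9° − (1.8°)) = 0.8980.
B: cos θ_z = cos(-42.1° − (-11.7°)) = 0.8625.
Ratio A/B = 0.8980 / 0.8625 = 1.0412.

1.041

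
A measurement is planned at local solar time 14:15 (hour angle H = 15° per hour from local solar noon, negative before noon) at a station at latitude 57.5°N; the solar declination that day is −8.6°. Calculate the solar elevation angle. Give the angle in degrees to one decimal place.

18.4°

Hour angle H = 15° × (14.25 − 12) = 33.75°.
cos θ_z = sin(57.5°) sin(-8.6°) + cos(57.5°) cos(-8.6°) cos(33.75°) = -0.1261 + 0.4417 = 0.3156.
θ_z = arccos(0.3156) = 71.60°, so the elevation is 90° − 71.60° = 18.40°.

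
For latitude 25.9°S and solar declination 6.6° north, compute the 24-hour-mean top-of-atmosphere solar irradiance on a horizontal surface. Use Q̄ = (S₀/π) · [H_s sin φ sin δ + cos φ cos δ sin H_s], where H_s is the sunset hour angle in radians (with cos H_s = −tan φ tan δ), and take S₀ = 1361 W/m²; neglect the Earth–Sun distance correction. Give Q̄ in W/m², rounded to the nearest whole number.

354 W/m²

−tan φ tan δ = −(-0.4856)(0.1157) = 0.0562; H_s = arccos(0.0562) = 86.78°. In radians, H_s = 1.5146.
H_s sin φ sin δ = 1.5146 × -0.4368 × 0.1149 = -0.0760.
cos φ cos δ sin H_s = 0.8996 × 0.9934 × 0.9984 = 0.8922.
Q̄ = (1361/π) × (-0.0760 + 0.8922) = 433.22 × 0.8162 = 353.59 W/m².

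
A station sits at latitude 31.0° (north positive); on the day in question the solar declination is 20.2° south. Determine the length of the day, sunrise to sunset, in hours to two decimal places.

The sunset hour angle satisfies cos H_s = −tan φ tan δ = 0.2211, giving H_s = 77.23°.
Day length = 2 H_s / 15° h⁻¹ = 154.46° / 15 = 10.297 h.

10.30 hours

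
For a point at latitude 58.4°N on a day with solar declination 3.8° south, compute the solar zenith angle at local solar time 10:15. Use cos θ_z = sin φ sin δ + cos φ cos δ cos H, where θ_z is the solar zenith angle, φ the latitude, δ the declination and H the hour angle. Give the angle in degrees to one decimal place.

65.6°

Hour angle H = 15° × (10.25 − 12) = -26.25°.
cos θ_z = sin φ sin δ + cos φ cos δ cos H = (0.8517)(-0.0663) + (0.5240)(0.9978)(0.8969) = 0.4125.
θ_z = arccos(0.4125) = 65.64°.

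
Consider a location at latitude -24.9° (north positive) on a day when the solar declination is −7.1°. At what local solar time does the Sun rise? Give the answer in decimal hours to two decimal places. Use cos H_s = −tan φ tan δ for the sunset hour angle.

The sunset hour angle satisfies cos H_s = −tan φ tan δ = -0.0578, giving H_s = 93.31°.
Sunrise is at 12 − H_s/15 = 12 − 6.221 = 5.779 h local solar time.

5.78 h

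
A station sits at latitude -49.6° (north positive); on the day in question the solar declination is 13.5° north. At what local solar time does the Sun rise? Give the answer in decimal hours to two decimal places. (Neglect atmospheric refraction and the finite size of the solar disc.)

−tan φ tan δ = −(-1.1750)(0.2401) = 0.2821; H_s = arccos(0.2821) = 73.61°.
Sunrise is at 12 − H_s/15 = 12 − 4.907 = 7.093 h local solar time.

7.09 h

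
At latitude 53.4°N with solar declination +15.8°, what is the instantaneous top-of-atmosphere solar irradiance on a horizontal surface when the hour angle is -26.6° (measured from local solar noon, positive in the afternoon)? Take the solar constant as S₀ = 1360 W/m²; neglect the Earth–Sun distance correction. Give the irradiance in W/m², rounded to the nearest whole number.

995 W/m²

cos θ_z = sin φ sin δ + cos φ cos δ cos H = (0.8028)(0.2723) + (0.5962)(0.9622)(0.8942) = 0.7316.
Top-of-atmosphere irradiance = S₀ cos θ_z = 1360 × 0.7316 = 994.98 W/m².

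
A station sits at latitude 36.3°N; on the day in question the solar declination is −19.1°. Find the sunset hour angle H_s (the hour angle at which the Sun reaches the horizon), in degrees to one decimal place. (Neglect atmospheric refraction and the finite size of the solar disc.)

−tan φ tan δ = −(0.7346)(-0.3463) = 0.2544; H_s = arccos(0.2544) = 75.26°.

75.3°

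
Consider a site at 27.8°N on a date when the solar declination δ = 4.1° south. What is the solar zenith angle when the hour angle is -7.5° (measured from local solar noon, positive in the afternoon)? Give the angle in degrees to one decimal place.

32.7°

With φ = 27.8°, δ = -4.1°, H = -7.50°: sin φ sin δ = -0.0333, cos φ cos δ cos H = 0.8748, so cos θ_z = 0.8415.
θ_z = arccos(0.8415) = 32.70°.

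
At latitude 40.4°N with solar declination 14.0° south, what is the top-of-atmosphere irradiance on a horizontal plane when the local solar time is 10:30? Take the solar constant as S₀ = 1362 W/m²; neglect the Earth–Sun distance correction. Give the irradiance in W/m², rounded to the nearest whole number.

Hour angle H = 15° × (10.5 − 12) = -22.50°.
cos θ_z = sin(40.4°) sin(-14.0°) + cos(40.4°) cos(-14.0°) cos(-22.50°) = -0.1568 + 0.6827 = 0.5259.
Top-of-atmosphere irradiance = S₀ cos θ_z = 1362 × 0.5259 = 716.28 W/m².

716 W/m²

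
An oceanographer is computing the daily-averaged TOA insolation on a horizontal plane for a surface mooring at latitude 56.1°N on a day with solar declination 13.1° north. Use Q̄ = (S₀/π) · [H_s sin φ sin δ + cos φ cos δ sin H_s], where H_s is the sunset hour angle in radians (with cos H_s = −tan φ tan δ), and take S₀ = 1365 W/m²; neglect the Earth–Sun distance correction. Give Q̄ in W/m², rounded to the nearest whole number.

cos H_s = −tan(56.1°) · tan(13.1°) = -0.3463, so H_s = arccos(-0.3463) = 110.26°. In radians, H_s = 1.9244.
H_s sin φ sin δ = 1.9244 × 0.8300 × 0.2267 = 0.3621.
cos φ cos δ sin H_s = 0.5577 × 0.9740 × 0.9381 = 0.5096.
Q̄ = (1365/π) × (0.3621 + 0.5096) = 434.49 × 0.8717 = 378.74 W/m².

379 W/m²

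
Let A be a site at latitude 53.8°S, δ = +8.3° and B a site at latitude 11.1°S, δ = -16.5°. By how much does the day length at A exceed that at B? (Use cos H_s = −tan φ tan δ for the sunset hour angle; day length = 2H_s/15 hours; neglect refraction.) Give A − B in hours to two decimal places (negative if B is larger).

-1.98 h

A: H_s = arccos(−tan -53.8° · tan 8.3°) = 78.50°, so 2H_s/15 = 10.4667 h.
B: H_s = arccos(−tan -11.1° · tan -16.5°) = 93.33°, so 2H_s/15 = 12.4440 h.
A − B = 10.4667 − 12.4440 = -1.9773 h.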